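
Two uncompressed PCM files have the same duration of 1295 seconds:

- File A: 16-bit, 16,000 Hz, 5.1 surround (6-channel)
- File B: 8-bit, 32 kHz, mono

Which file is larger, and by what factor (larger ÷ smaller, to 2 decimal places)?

File A: 16,000 × 2 × 6 = 192,000 bytes/s.
File B: 32,000 × 1 × 1 = 32,000 bytes/s.
File A is larger; ratio = 248,640,000 / 41,440,000 = 6.00.

File A, by a factor of 6.00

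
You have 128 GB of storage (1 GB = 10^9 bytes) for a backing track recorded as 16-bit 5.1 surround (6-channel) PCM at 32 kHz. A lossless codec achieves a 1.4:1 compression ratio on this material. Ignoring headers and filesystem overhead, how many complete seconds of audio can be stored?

Uncompressed byte rate = 32,000 × 2 × 6 = 384,000 bytes/s.
After 1.4:1 compression, effective rate ≈ 274285.71 bytes/s.
Capacity = 128 × 1,000,000,000 = 128,000,000,000 bytes.
128,000,000,000 / effective rate ≈ 466666.67 s → 466,666 seconds.

466,666 seconds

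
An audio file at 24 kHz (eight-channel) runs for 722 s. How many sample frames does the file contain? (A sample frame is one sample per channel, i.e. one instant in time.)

24,000 samples/s × 722 s = 17,328,000 frames.

17,328,000 sample frames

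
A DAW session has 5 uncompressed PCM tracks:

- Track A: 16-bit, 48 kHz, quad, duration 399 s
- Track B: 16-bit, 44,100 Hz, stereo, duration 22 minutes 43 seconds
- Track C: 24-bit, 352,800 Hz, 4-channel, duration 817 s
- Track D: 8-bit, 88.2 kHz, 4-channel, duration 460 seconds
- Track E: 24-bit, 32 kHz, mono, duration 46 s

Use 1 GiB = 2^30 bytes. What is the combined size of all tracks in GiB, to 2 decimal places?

Track A: 48,000 × 399 × 2 × 4 = 153,216,000 bytes.
Track B: 22 minutes 43 seconds = 1,363 s; 44,100 × 1,363 × 2 × 2 = 240,433,200 bytes.
Track C: 352,800 × 817 × 3 × 4 = 3,458,851,200 bytes.
Track D: 88,200 × 460 × 1 × 4 = 162,288,000 bytes.
Track E: 32,000 × 46 × 3 × 1 = 4,416,000 bytes.
Total = 4,019,204,400 bytes = 3.74 GiB.

3.74 GiB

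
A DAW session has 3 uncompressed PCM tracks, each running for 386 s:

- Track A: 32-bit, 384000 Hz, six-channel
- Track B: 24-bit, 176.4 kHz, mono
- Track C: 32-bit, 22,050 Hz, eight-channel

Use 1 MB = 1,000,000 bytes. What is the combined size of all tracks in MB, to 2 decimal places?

4034.01 MB

Track A: 384,000 × 386 × 4 × 6 = 3,557,376,000 bytes.
Track B: 176,400 × 386 × 3 × 1 = 204,271,200 bytes.
Track C: 22,050 × 386 × 4 × 8 = 272,361,600 bytes.
Total = 4,034,008,800 bytes = 4034.01 MB.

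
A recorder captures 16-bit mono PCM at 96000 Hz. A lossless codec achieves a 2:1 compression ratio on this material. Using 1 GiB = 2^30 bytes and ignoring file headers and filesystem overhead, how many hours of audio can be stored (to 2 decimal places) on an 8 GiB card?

Uncompressed byte rate = 96,000 × 2 × 1 = 192,000 bytes/s.
After 2:1 compression, effective rate ≈ 96000 bytes/s.
Capacity = 8 × 1,073,741,824 = 8,589,934,592 bytes.
8,589,934,592 / effective rate ≈ 89478.49 s → 24.86 hours.

24.86 hours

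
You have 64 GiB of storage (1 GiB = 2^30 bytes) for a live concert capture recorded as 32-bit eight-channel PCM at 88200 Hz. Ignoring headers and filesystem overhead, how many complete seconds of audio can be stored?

Uncompressed byte rate = 88,200 × 4 × 8 = 2,822,400 bytes/s.
Capacity = 64 × 1,073,741,824 = 68,719,476,736 bytes.
68,719,476,736 / 2,822,400 ≈ 24347.89 s → 24,347 seconds.

24,347 seconds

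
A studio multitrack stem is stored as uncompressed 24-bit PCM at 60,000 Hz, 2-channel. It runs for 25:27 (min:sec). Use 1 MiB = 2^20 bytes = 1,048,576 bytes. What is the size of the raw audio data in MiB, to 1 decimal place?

Duration = 25:27 (min:sec) = 1,527 s.
Bytes = 60,000 samples/s × 1,527 s × 3 bytes/sample × 2 ch = 549,720,000 bytes.
549,720,000 / 1,048,576 = 524.3 MiB.

524.3 MiB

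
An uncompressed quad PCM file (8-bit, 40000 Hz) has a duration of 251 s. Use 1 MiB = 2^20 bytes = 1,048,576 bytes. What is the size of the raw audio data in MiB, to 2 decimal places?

Bytes = 40,000 samples/s × 251 s × 1 bytes/sample × 4 ch = 40,160,000 bytes.
40,160,000 / 1,048,576 = 38.30 MiB.

38.30 MiB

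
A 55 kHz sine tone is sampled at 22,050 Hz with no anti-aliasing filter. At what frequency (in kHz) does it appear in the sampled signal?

Nyquist = 22,050/2 = 11,025 Hz; 55,000 Hz exceeds it.
Alias = |55,000 − 2×22,050| = |55,000 − 44,100| = 10,900 Hz = 10.9 kHz.

10.9 kHz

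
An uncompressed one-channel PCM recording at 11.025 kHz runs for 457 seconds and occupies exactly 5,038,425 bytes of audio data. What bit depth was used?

8 bits

Bytes per sample = 5,038,425 / (11,025 × 457 × 1) = 5,038,425 / 5,038,425 = 1.
Bit depth = 1 × 8 = 8 bits.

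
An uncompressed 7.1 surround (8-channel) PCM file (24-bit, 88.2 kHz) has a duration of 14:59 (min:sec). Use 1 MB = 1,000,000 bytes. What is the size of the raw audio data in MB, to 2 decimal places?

1903.00 MB

Duration = 14:59 (min:sec) = 899 s.
Bytes = 88,200 samples/s × 899 s × 3 bytes/sample × 8 ch = 1,903,003,200 bytes.
1,903,003,200 / 1,000,000 = 1903.00 MB.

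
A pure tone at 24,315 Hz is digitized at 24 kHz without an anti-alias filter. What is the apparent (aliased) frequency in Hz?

315 Hz

Nyquist = 24,000/2 = 12,000 Hz; 24,315 Hz exceeds it.
Alias = |24,315 − 1×24,000| = |24,315 − 24,000| = 315 Hz.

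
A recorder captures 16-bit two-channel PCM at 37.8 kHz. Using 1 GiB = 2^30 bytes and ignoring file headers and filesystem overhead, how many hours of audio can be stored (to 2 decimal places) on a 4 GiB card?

7.89 hours

Uncompressed byte rate = 37,800 × 2 × 2 = 151,200 bytes/s.
Capacity = 4 × 1,073,741,824 = 4,294,967,296 bytes.
4,294,967,296 / 151,200 ≈ 28405.87 s → 7.89 hours.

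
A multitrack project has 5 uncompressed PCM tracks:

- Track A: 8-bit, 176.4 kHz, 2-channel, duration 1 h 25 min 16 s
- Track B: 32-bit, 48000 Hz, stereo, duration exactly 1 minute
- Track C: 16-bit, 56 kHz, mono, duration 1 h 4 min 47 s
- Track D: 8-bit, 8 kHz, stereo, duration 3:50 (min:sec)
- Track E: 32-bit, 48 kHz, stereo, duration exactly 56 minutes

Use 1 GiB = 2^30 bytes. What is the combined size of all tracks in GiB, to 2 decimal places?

Track A: 1 h 25 min 16 s = 5,116 s; 176,400 × 5,116 × 1 × 2 = 1,804,924,800 bytes.
Track B: exactly 1 minute = 60 s; 48,000 × 60 × 4 × 2 = 23,040,000 bytes.
Track C: 1 h 4 min 47 s = 3,887 s; 56,000 × 3,887 × 2 × 1 = 435,344,000 bytes.
Track D: 3:50 (min:sec) = 230 s; 8,000 × 230 × 1 × 2 = 3,680,000 bytes.
Track E: exactly 56 minutes = 3,360 s; 48,000 × 3,360 × 4 × 2 = 1,290,240,000 bytes.
Total = 3,557,228,800 bytes = 3.31 GiB.

3.31 GiB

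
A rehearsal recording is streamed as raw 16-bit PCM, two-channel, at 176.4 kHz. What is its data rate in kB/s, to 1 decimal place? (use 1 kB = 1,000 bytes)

Bit rate = 176,400 × 16 × 2 = 5,644,800 bits/s.
5,644,800 / 8 = 705,600 B/s = 705.6 kB/s.

705.6 kB/s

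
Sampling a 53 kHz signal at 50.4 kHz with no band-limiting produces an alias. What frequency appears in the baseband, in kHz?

2.6 kHz

Nyquist = 50,400/2 = 25,200 Hz; 53,000 Hz exceeds it.
Alias = |53,000 − 1×50,400| = |53,000 − 50,400| = 2,600 Hz = 2.6 kHz.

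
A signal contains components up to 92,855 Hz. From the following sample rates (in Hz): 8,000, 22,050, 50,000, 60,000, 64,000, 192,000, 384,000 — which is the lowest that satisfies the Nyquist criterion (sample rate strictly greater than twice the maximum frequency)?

192,000 Hz

Need sample rate > 2 × 92,855 = 185,710 Hz.
Lowest listed rate above 185,710 Hz is 192,000 Hz.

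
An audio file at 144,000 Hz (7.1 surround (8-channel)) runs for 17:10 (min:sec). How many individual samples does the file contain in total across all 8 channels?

1,186,560,000 samples

17:10 (min:sec) = 1,030 s.
144,000 × 1,030 s × 8 ch = 1,186,560,000 samples.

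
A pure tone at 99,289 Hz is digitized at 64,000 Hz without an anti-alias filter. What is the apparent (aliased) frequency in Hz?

28,711 Hz

Nyquist = 64,000/2 = 32,000 Hz; 99,289 Hz exceeds it.
Alias = |99,289 − 2×64,000| = |99,289 − 128,000| = 28,711 Hz.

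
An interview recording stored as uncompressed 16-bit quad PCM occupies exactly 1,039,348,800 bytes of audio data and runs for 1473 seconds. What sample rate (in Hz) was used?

88,200 Hz

Bytes = sample_rate × seconds × bytes_per_sample × channels.
sample_rate = 1,039,348,800 / (1,473 × 2 × 4) = 1,039,348,800 / 11,784 = 88,200 Hz.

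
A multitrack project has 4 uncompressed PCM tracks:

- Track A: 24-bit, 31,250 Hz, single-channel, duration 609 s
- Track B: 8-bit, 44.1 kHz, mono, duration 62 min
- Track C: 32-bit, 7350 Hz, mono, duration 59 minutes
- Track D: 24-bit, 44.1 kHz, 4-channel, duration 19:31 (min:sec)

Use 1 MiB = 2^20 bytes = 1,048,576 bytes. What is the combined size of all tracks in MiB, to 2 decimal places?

Track A: 31,250 × 609 × 3 × 1 = 57,093,750 bytes.
Track B: 62 min = 3,720 s; 44,100 × 3,720 × 1 × 1 = 164,052,000 bytes.
Track C: 59 minutes = 3,540 s; 7,350 × 3,540 × 4 × 1 = 104,076,000 bytes.
Track D: 19:31 (min:sec) = 1,171 s; 44,100 × 1,171 × 3 × 4 = 619,693,200 bytes.
Total = 944,914,950 bytes = 901.14 MiB.

901.14 MiB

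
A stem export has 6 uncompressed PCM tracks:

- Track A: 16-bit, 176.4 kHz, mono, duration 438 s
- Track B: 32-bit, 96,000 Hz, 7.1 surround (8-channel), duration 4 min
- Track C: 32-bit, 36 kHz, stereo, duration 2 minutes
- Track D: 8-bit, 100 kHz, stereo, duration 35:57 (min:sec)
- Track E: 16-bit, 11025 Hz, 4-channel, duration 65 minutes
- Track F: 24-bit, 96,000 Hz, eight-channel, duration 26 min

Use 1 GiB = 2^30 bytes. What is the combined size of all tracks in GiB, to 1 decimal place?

4.9 GiB

Track A: 176,400 × 438 × 2 × 1 = 154,526,400 bytes.
Track B: 4 min = 240 s; 96,000 × 240 × 4 × 8 = 737,280,000 bytes.
Track C: 2 minutes = 120 s; 36,000 × 120 × 4 × 2 = 34,560,000 bytes.
Track D: 35:57 (min:sec) = 2,157 s; 100,000 × 2,157 × 1 × 2 = 431,400,000 bytes.
Track E: 65 minutes = 3,900 s; 11,025 × 3,900 × 2 × 4 = 343,980,000 bytes.
Track F: 26 min = 1,560 s; 96,000 × 1,560 × 3 × 8 = 3,594,240,000 bytes.
Total = 5,295,986,400 bytes = 4.9 GiB.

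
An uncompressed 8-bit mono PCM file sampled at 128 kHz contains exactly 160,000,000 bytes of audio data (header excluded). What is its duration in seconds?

1,250 seconds

Byte rate = 128,000 × 1 × 1 = 128,000 bytes/s.
Duration = 160,000,000 / 128,000 = 1,250 s.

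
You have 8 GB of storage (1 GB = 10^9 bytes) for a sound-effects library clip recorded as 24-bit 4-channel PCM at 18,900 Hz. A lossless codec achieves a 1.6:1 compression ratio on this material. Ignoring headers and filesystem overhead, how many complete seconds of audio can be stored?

56,437 seconds

Uncompressed byte rate = 18,900 × 3 × 4 = 226,800 bytes/s.
After 1.6:1 compression, effective rate ≈ 141750 bytes/s.
Capacity = 8 × 1,000,000,000 = 8,000,000,000 bytes.
8,000,000,000 / effective rate ≈ 56437.39 s → 56,437 seconds.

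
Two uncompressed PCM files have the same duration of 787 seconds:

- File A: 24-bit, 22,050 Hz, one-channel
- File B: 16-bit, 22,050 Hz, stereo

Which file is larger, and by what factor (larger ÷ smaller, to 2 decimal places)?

File A: 22,050 × 3 × 1 = 66,150 bytes/s.
File B: 22,050 × 2 × 2 = 88,200 bytes/s.
File B is larger; ratio = 69,413,400 / 52,060,050 = 1.33.

File B, by a factor of 1.33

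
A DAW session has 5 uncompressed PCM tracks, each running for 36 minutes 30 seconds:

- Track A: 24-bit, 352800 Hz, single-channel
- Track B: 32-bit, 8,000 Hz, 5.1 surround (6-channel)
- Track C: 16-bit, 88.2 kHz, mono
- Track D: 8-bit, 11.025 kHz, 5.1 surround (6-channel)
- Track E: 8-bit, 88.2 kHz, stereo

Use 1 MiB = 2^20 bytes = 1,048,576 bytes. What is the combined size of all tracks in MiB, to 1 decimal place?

36 minutes 30 seconds = 2,190 s.
Track A: 352,800 × 2,190 × 3 × 1 = 2,317,896,000 bytes.
Track B: 8,000 × 2,190 × 4 × 6 = 420,480,000 bytes.
Track C: 88,200 × 2,190 × 2 × 1 = 386,316,000 bytes.
Track D: 11,025 × 2,190 × 1 × 6 = 144,868,500 bytes.
Track E: 88,200 × 2,190 × 1 × 2 = 386,316,000 bytes.
Total = 3,655,876,500 bytes = 3486.5 MiB.

3486.5 MiB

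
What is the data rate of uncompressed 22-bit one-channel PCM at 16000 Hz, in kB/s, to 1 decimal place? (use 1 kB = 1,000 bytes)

Bit rate = 16,000 × 22 × 1 = 352,000 bits/s.
352,000 / 8 = 44,000 B/s = 44.0 kB/s.

44.0 kB/s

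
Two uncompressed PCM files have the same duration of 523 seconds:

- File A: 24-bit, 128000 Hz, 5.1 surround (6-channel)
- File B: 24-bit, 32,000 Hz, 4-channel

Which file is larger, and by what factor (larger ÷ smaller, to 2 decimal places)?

File A, by a factor of 6.00

File A: 128,000 × 3 × 6 = 2,304,000 bytes/s.
File B: 32,000 × 3 × 4 = 384,000 bytes/s.
File A is larger; ratio = 1,204,992,000 / 200,832,000 = 6.00.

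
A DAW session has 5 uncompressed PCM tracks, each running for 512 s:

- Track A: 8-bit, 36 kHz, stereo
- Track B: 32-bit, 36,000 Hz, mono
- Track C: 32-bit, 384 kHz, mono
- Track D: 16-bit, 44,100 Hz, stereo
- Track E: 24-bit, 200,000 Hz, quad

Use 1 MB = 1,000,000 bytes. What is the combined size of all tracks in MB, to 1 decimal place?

2216.1 MB

Track A: 36,000 × 512 × 1 × 2 = 36,864,000 bytes.
Track B: 36,000 × 512 × 4 × 1 = 73,728,000 bytes.
Track C: 384,000 × 512 × 4 × 1 = 786,432,000 bytes.
Track D: 44,100 × 512 × 2 × 2 = 90,316,800 bytes.
Track E: 200,000 × 512 × 3 × 4 = 1,228,800,000 bytes.
Total = 2,216,140,800 bytes = 2216.1 MB.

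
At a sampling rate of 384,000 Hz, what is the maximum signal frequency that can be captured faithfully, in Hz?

Nyquist frequency = sample rate / 2 = 384,000 / 2 = 192,000 Hz.

192,000 Hz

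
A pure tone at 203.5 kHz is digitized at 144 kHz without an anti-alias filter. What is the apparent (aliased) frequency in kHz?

Nyquist = 144,000/2 = 72,000 Hz; 203,500 Hz exceeds it.
Alias = |203,500 − 1×144,000| = |203,500 − 144,000| = 59,500 Hz = 59.5 kHz.

59.5 kHz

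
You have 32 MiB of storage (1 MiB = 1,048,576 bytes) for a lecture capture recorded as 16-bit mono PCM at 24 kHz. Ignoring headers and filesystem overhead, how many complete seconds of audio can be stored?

Uncompressed byte rate = 24,000 × 2 × 1 = 48,000 bytes/s.
Capacity = 32 × 1,048,576 = 33,554,432 bytes.
33,554,432 / 48,000 ≈ 699.05 s → 699 seconds.

699 seconds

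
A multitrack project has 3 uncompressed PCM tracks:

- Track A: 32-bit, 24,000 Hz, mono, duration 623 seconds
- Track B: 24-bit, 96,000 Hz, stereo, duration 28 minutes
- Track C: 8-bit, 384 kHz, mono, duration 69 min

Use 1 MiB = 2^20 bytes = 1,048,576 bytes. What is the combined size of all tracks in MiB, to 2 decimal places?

2496.00 MiB

Track A: 24,000 × 623 × 4 × 1 = 59,808,000 bytes.
Track B: 28 minutes = 1,680 s; 96,000 × 1,680 × 3 × 2 = 967,680,000 bytes.
Track C: 69 min = 4,140 s; 384,000 × 4,140 × 1 × 1 = 1,589,760,000 bytes.
Total = 2,617,248,000 bytes = 2496.00 MiB.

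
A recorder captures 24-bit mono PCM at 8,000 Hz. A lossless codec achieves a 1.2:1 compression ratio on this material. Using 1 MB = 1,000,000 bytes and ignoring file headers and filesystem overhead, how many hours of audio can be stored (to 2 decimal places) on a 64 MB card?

Uncompressed byte rate = 8,000 × 3 × 1 = 24,000 bytes/s.
After 1.2:1 compression, effective rate ≈ 20000 bytes/s.
Capacity = 64 × 1,000,000 = 64,000,000 bytes.
64,000,000 / effective rate ≈ 3200 s → 0.89 hours.

0.89 hours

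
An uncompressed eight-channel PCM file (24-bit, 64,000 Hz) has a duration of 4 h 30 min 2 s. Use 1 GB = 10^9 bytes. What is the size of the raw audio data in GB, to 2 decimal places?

24.89 GB

Duration = 4 h 30 min 2 s = 16,202 s.
Bytes = 64,000 samples/s × 16,202 s × 3 bytes/sample × 8 ch = 24,886,272,000 bytes.
24,886,272,000 / 1,000,000,000 = 24.89 GB.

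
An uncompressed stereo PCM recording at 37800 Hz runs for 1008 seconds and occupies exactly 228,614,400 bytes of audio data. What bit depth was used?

24 bits

Bytes per sample = 228,614,400 / (37,800 × 1,008 × 2) = 228,614,400 / 76,204,800 = 3.
Bit depth = 3 × 8 = 24 bits.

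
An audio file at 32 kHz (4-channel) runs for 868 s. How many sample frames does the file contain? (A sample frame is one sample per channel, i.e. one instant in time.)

27,776,000 sample frames

32,000 samples/s × 868 s = 27,776,000 frames.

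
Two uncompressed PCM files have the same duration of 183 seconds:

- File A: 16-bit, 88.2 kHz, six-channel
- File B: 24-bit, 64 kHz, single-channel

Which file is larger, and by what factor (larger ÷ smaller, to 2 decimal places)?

File A: 88,200 × 2 × 6 = 1,058,400 bytes/s.
File B: 64,000 × 3 × 1 = 192,000 bytes/s.
File A is larger; ratio = 193,687,200 / 35,136,000 = 5.51.

File A, by a factor of 5.51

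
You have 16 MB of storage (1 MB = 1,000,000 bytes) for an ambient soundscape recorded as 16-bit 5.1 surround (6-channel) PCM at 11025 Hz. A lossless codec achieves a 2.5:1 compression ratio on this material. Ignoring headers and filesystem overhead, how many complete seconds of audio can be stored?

Uncompressed byte rate = 11,025 × 2 × 6 = 132,300 bytes/s.
After 2.5:1 compression, effective rate ≈ 52920 bytes/s.
Capacity = 16 × 1,000,000 = 16,000,000 bytes.
16,000,000 / effective rate ≈ 302.34 s → 302 seconds.

302 seconds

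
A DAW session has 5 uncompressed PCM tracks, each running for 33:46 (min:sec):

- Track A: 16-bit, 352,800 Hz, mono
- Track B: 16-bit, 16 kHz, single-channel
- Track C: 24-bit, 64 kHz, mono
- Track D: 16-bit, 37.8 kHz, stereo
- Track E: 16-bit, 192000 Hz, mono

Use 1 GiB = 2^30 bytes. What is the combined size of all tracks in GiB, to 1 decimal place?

2.8 GiB

33:46 (min:sec) = 2,026 s.
Track A: 352,800 × 2,026 × 2 × 1 = 1,429,545,600 bytes.
Track B: 16,000 × 2,026 × 2 × 1 = 64,832,000 bytes.
Track C: 64,000 × 2,026 × 3 × 1 = 388,992,000 bytes.
Track D: 37,800 × 2,026 × 2 × 2 = 306,331,200 bytes.
Track E: 192,000 × 2,026 × 2 × 1 = 777,984,000 bytes.
Total = 2,967,684,800 bytes = 2.8 GiB.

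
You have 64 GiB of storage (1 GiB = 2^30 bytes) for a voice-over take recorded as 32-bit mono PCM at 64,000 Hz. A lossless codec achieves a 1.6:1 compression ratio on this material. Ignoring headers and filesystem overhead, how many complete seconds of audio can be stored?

Uncompressed byte rate = 64,000 × 4 × 1 = 256,000 bytes/s.
After 1.6:1 compression, effective rate ≈ 160000 bytes/s.
Capacity = 64 × 1,073,741,824 = 68,719,476,736 bytes.
68,719,476,736 / effective rate ≈ 429496.73 s → 429,496 seconds.

429,496 seconds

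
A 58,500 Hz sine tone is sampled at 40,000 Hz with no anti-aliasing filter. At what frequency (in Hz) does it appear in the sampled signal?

Nyquist = 40,000/2 = 20,000 Hz; 58,500 Hz exceeds it.
Alias = |58,500 − 1×40,000| = |58,500 − 40,000| = 18,500 Hz.

18,500 Hz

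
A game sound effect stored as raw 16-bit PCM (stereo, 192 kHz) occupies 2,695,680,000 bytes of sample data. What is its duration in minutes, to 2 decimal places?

58.50 minutes

Byte rate = 192,000 × 2 × 2 = 768,000 bytes/s.
Duration = 2,695,680,000 / 768,000 = 3,510 s.
3,510 s / 60 = 58.50 minutes.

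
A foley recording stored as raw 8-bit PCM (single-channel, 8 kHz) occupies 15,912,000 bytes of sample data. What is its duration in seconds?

Byte rate = 8,000 × 1 × 1 = 8,000 bytes/s.
Duration = 15,912,000 / 8,000 = 1,989 s.

1,989 seconds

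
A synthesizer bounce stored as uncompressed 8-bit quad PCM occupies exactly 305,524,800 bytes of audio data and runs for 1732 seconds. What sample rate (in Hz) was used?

Bytes = sample_rate × seconds × bytes_per_sample × channels.
sample_rate = 305,524,800 / (1,732 × 1 × 4) = 305,524,800 / 6,928 = 44,100 Hz.

44,100 Hz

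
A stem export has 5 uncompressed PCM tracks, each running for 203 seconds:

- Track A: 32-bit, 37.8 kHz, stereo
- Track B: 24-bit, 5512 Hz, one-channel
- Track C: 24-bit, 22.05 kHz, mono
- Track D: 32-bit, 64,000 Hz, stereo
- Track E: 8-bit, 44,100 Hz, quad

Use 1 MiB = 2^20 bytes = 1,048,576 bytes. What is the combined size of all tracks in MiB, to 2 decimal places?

207.82 MiB

Track A: 37,800 × 203 × 4 × 2 = 61,387,200 bytes.
Track B: 5,512 × 203 × 3 × 1 = 3,356,808 bytes.
Track C: 22,050 × 203 × 3 × 1 = 13,428,450 bytes.
Track D: 64,000 × 203 × 4 × 2 = 103,936,000 bytes.
Track E: 44,100 × 203 × 1 × 4 = 35,809,200 bytes.
Total = 217,917,658 bytes = 207.82 MiB.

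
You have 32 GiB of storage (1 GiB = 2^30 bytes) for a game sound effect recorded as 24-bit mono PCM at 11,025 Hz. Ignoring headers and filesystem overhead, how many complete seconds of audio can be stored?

1,038,843 seconds

Uncompressed byte rate = 11,025 × 3 × 1 = 33,075 bytes/s.
Capacity = 32 × 1,073,741,824 = 34,359,738,368 bytes.
34,359,738,368 / 33,075 ≈ 1038843.19 s → 1,038,843 seconds.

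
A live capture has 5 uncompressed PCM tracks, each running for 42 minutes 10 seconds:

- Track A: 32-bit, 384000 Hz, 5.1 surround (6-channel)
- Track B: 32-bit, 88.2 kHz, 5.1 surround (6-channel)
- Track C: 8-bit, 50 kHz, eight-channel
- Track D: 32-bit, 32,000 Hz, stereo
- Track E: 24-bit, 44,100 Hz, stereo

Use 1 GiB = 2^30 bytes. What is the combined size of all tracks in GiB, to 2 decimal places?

42 minutes 10 seconds = 2,530 s.
Track A: 384,000 × 2,530 × 4 × 6 = 23,316,480,000 bytes.
Track B: 88,200 × 2,530 × 4 × 6 = 5,355,504,000 bytes.
Track C: 50,000 × 2,530 × 1 × 8 = 1,012,000,000 bytes.
Track D: 32,000 × 2,530 × 4 × 2 = 647,680,000 bytes.
Track E: 44,100 × 2,530 × 3 × 2 = 669,438,000 bytes.
Total = 31,001,102,000 bytes = 28.87 GiB.

28.87 GiB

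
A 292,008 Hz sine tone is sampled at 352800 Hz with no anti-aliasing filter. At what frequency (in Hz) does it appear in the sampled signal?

60,792 Hz

Nyquist = 352,800/2 = 176,400 Hz; 292,008 Hz exceeds it.
Alias = |292,008 − 1×352,800| = |292,008 − 352,800| = 60,792 Hz.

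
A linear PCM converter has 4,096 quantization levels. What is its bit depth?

log2(4,096) = 12.

12 bits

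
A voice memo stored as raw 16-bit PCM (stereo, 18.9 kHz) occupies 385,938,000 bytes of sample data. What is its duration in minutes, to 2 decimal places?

85.08 minutes

Byte rate = 18,900 × 2 × 2 = 75,600 bytes/s.
Duration = 385,938,000 / 75,600 = 5,105 s.
5,105 s / 60 = 85.08 minutes.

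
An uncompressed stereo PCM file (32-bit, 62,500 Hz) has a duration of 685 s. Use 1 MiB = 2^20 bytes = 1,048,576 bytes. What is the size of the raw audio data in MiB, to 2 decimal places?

Bytes = 62,500 samples/s × 685 s × 4 bytes/sample × 2 ch = 342,500,000 bytes.
342,500,000 / 1,048,576 = 326.63 MiB.

326.63 MiB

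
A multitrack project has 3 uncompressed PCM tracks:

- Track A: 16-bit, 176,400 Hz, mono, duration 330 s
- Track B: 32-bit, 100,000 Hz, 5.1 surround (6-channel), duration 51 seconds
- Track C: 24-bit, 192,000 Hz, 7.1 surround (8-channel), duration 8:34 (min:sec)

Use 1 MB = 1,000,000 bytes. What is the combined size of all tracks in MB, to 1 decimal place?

Track A: 176,400 × 330 × 2 × 1 = 116,424,000 bytes.
Track B: 100,000 × 51 × 4 × 6 = 122,400,000 bytes.
Track C: 8:34 (min:sec) = 514 s; 192,000 × 514 × 3 × 8 = 2,368,512,000 bytes.
Total = 2,607,336,000 bytes = 2607.3 MB.

2607.3 MB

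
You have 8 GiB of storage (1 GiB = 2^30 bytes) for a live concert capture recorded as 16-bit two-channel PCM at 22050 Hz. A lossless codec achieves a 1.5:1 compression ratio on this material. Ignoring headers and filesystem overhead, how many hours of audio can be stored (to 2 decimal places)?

Uncompressed byte rate = 22,050 × 2 × 2 = 88,200 bytes/s.
After 1.5:1 compression, effective rate ≈ 58800 bytes/s.
Capacity = 8 × 1,073,741,824 = 8,589,934,592 bytes.
8,589,934,592 / effective rate ≈ 146087.32 s → 40.58 hours.

40.58 hours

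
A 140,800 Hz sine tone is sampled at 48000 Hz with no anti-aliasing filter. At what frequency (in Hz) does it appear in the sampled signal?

3,200 Hz

Nyquist = 48,000/2 = 24,000 Hz; 140,800 Hz exceeds it.
Alias = |140,800 − 3×48,000| = |140,800 − 144,000| = 3,200 Hz.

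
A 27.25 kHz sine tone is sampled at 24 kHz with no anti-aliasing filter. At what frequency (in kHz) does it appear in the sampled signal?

3.25 kHz

Nyquist = 24,000/2 = 12,000 Hz; 27,250 Hz exceeds it.
Alias = |27,250 − 1×24,000| = |27,250 − 24,000| = 3,250 Hz = 3.25 kHz.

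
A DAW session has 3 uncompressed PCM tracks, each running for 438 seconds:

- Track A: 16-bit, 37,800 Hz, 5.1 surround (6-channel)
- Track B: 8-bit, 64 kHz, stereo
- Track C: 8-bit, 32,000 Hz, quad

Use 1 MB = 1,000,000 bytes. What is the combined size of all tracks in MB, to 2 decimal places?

Track A: 37,800 × 438 × 2 × 6 = 198,676,800 bytes.
Track B: 64,000 × 438 × 1 × 2 = 56,064,000 bytes.
Track C: 32,000 × 438 × 1 × 4 = 56,064,000 bytes.
Total = 310,804,800 bytes = 310.80 MB.

310.80 MB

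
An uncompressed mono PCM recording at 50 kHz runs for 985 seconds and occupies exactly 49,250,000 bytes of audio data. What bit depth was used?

Bytes per sample = 49,250,000 / (50,000 × 985 × 1) = 49,250,000 / 49,250,000 = 1.
Bit depth = 1 × 8 = 8 bits.

8 bits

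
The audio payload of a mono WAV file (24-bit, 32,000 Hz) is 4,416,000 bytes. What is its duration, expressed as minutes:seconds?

0:46

Byte rate = 32,000 × 3 × 1 = 96,000 bytes/s.
Duration = 4,416,000 / 96,000 = 46 s.
46 s = 0:46.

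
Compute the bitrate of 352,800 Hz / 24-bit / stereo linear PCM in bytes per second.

2,116,800 bytes/s

Bit rate = 352,800 × 24 × 2 = 16,934,400 bits/s.
16,934,400 / 8 = 2,116,800 bytes/s.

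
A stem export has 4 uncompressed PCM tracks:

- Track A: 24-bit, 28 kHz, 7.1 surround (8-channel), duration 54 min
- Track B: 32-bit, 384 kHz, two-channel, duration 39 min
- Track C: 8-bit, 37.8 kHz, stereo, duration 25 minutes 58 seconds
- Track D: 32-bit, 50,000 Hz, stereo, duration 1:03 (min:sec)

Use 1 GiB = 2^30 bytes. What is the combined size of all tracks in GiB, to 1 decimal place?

Track A: 54 min = 3,240 s; 28,000 × 3,240 × 3 × 8 = 2,177,280,000 bytes.
Track B: 39 min = 2,340 s; 384,000 × 2,340 × 4 × 2 = 7,188,480,000 bytes.
Track C: 25 minutes 58 seconds = 1,558 s; 37,800 × 1,558 × 1 × 2 = 117,784,800 bytes.
Track D: 1:03 (min:sec) = 63 s; 50,000 × 63 × 4 × 2 = 25,200,000 bytes.
Total = 9,508,744,800 bytes = 8.9 GiB.

8.9 GiB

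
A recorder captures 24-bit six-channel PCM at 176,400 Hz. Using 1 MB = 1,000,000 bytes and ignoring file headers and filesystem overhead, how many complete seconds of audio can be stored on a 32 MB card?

10 seconds

Uncompressed byte rate = 176,400 × 3 × 6 = 3,175,200 bytes/s.
Capacity = 32 × 1,000,000 = 32,000,000 bytes.
32,000,000 / 3,175,200 ≈ 10.08 s → 10 seconds.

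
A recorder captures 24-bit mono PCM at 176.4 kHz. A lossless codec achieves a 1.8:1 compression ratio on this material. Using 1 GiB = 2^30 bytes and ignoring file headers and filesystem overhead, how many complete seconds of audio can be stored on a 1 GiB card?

Uncompressed byte rate = 176,400 × 3 × 1 = 529,200 bytes/s.
After 1.8:1 compression, effective rate ≈ 294000 bytes/s.
Capacity = 1 × 1,073,741,824 = 1,073,741,824 bytes.
1,073,741,824 / effective rate ≈ 3652.18 s → 3,652 seconds.

3,652 seconds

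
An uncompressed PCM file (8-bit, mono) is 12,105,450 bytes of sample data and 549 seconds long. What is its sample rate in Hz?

Bytes = sample_rate × seconds × bytes_per_sample × channels.
sample_rate = 12,105,450 / (549 × 1 × 1) = 12,105,450 / 549 = 22,050 Hz.

22,050 Hz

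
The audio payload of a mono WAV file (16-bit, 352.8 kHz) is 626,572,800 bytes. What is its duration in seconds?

Byte rate = 352,800 × 2 × 1 = 705,600 bytes/s.
Duration = 626,572,800 / 705,600 = 888 s.

888 seconds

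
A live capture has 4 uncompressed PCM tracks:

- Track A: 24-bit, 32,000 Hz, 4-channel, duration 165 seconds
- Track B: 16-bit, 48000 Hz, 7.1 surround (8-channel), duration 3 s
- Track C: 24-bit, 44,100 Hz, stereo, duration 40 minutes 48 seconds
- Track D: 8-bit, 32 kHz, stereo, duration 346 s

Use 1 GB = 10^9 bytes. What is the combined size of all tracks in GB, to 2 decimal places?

0.74 GB

Track A: 32,000 × 165 × 3 × 4 = 63,360,000 bytes.
Track B: 48,000 × 3 × 2 × 8 = 2,304,000 bytes.
Track C: 40 minutes 48 seconds = 2,448 s; 44,100 × 2,448 × 3 × 2 = 647,740,800 bytes.
Track D: 32,000 × 346 × 1 × 2 = 22,144,000 bytes.
Total = 735,548,800 bytes = 0.74 GB.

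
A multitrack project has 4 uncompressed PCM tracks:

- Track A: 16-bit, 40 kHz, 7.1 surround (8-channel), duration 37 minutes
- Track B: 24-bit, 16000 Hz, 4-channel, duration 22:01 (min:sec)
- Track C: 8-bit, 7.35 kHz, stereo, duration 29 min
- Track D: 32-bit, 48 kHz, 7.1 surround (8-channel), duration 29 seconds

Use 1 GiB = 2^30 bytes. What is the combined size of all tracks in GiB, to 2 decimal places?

Track A: 37 minutes = 2,220 s; 40,000 × 2,220 × 2 × 8 = 1,420,800,000 bytes.
Track B: 22:01 (min:sec) = 1,321 s; 16,000 × 1,321 × 3 × 4 = 253,632,000 bytes.
Track C: 29 min = 1,740 s; 7,350 × 1,740 × 1 × 2 = 25,578,000 bytes.
Track D: 48,000 × 29 × 4 × 8 = 44,544,000 bytes.
Total = 1,744,554,000 bytes = 1.62 GiB.

1.62 GiB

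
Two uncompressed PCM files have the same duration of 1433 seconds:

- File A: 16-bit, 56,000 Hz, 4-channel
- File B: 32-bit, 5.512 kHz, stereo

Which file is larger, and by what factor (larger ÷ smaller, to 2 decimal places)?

File A, by a factor of 10.16

File A: 56,000 × 2 × 4 = 448,000 bytes/s.
File B: 5,512 × 4 × 2 = 44,096 bytes/s.
File A is larger; ratio = 641,984,000 / 63,189,568 = 10.16.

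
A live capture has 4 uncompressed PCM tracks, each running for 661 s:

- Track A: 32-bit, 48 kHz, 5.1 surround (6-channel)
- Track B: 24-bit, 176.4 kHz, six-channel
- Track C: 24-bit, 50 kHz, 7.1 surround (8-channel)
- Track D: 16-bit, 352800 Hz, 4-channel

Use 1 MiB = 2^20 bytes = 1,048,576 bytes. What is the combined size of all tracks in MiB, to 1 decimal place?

5263.4 MiB

Track A: 48,000 × 661 × 4 × 6 = 761,472,000 bytes.
Track B: 176,400 × 661 × 3 × 6 = 2,098,807,200 bytes.
Track C: 50,000 × 661 × 3 × 8 = 793,200,000 bytes.
Track D: 352,800 × 661 × 2 × 4 = 1,865,606,400 bytes.
Total = 5,519,085,600 bytes = 5263.4 MiB.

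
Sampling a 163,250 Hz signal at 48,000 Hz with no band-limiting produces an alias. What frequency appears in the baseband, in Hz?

19,250 Hz

Nyquist = 48,000/2 = 24,000 Hz; 163,250 Hz exceeds it.
Alias = |163,250 − 3×48,000| = |163,250 − 144,000| = 19,250 Hz.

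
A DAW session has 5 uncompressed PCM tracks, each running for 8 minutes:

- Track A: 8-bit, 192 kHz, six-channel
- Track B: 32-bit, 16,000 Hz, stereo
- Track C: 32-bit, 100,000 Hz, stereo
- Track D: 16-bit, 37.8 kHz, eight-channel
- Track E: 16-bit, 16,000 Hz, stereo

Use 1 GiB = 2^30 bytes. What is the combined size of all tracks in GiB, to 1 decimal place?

8 minutes = 480 s.
Track A: 192,000 × 480 × 1 × 6 = 552,960,000 bytes.
Track B: 16,000 × 480 × 4 × 2 = 61,440,000 bytes.
Track C: 100,000 × 480 × 4 × 2 = 384,000,000 bytes.
Track D: 37,800 × 480 × 2 × 8 = 290,304,000 bytes.
Track E: 16,000 × 480 × 2 × 2 = 30,720,000 bytes.
Total = 1,319,424,000 bytes = 1.2 GiB.

1.2 GiB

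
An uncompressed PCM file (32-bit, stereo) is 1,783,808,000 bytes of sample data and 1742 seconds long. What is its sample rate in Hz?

Bytes = sample_rate × seconds × bytes_per_sample × channels.
sample_rate = 1,783,808,000 / (1,742 × 4 × 2) = 1,783,808,000 / 13,936 = 128,000 Hz.

128,000 Hz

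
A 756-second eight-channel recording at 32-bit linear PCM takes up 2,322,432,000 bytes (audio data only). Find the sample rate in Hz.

96,000 Hz

Bytes = sample_rate × seconds × bytes_per_sample × channels.
sample_rate = 2,322,432,000 / (756 × 4 × 8) = 2,322,432,000 / 24,192 = 96,000 Hz.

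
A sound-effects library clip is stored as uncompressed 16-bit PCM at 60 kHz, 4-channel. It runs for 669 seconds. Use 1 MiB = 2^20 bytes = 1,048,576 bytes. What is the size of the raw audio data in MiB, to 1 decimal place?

306.2 MiB

Bytes = 60,000 samples/s × 669 s × 2 bytes/sample × 4 ch = 321,120,000 bytes.
321,120,000 / 1,048,576 = 306.2 MiB.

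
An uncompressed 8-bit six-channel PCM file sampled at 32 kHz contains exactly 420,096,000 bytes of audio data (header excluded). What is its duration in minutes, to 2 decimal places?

36.47 minutes

Byte rate = 32,000 × 1 × 6 = 192,000 bytes/s.
Duration = 420,096,000 / 192,000 = 2,188 s.
2,188 s / 60 = 36.47 minutes.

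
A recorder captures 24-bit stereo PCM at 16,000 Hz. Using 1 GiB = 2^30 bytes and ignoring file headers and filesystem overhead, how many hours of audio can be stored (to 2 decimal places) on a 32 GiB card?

99.42 hours

Uncompressed byte rate = 16,000 × 3 × 2 = 96,000 bytes/s.
Capacity = 32 × 1,073,741,824 = 34,359,738,368 bytes.
34,359,738,368 / 96,000 ≈ 357913.94 s → 99.42 hours.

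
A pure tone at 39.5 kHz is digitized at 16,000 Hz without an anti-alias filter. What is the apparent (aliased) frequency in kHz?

7.5 kHz

Nyquist = 16,000/2 = 8,000 Hz; 39,500 Hz exceeds it.
Alias = |39,500 − 2×16,000| = |39,500 − 32,000| = 7,500 Hz = 7.5 kHz.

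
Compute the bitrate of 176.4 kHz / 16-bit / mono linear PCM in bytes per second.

Bit rate = 176,400 × 16 × 1 = 2,822,400 bits/s.
2,822,400 / 8 = 352,800 bytes/s.

352,800 bytes/s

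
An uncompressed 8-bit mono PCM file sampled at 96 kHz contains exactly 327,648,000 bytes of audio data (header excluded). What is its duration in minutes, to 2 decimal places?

Byte rate = 96,000 × 1 × 1 = 96,000 bytes/s.
Duration = 327,648,000 / 96,000 = 3,413 s.
3,413 s / 60 = 56.88 minutes.

56.88 minutes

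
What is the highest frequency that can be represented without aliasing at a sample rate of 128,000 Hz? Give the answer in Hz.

64,000 Hz

Nyquist frequency = sample rate / 2 = 128,000 / 2 = 64,000 Hz.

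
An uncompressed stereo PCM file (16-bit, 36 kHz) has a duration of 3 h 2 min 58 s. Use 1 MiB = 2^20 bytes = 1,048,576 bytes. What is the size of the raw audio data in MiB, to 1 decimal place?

1507.6 MiB

Duration = 3 h 2 min 58 s = 10,978 s.
Bytes = 36,000 samples/s × 10,978 s × 2 bytes/sample × 2 ch = 1,580,832,000 bytes.
1,580,832,000 / 1,048,576 = 1507.6 MiB.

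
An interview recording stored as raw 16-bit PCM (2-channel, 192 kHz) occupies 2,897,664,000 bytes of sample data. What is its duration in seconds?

Byte rate = 192,000 × 2 × 2 = 768,000 bytes/s.
Duration = 2,897,664,000 / 768,000 = 3,773 s.

3,773 seconds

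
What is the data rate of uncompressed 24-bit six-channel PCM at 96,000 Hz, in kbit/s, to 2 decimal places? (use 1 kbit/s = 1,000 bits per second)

13824.00 kbit/s

Bit rate = 96,000 × 24 × 6 = 13,824,000 bits/s.
= 13824.00 kbit/s.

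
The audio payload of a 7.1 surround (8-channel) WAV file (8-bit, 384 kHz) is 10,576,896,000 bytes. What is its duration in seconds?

Byte rate = 384,000 × 1 × 8 = 3,072,000 bytes/s.
Duration = 10,576,896,000 / 3,072,000 = 3,443 s.

3,443 seconds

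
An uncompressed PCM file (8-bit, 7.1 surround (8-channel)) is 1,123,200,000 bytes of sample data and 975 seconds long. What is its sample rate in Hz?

144,000 Hz

Bytes = sample_rate × seconds × bytes_per_sample × channels.
sample_rate = 1,123,200,000 / (975 × 1 × 8) = 1,123,200,000 / 7,800 = 144,000 Hz.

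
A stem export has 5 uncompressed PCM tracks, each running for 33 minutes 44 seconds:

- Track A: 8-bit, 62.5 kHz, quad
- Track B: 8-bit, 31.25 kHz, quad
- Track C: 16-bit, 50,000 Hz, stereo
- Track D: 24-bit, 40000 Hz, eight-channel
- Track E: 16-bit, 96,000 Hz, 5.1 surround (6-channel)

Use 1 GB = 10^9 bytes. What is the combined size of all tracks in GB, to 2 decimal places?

33 minutes 44 seconds = 2,024 s.
Track A: 62,500 × 2,024 × 1 × 4 = 506,000,000 bytes.
Track B: 31,250 × 2,024 × 1 × 4 = 253,000,000 bytes.
Track C: 50,000 × 2,024 × 2 × 2 = 404,800,000 bytes.
Track D: 40,000 × 2,024 × 3 × 8 = 1,943,040,000 bytes.
Track E: 96,000 × 2,024 × 2 × 6 = 2,331,648,000 bytes.
Total = 5,438,488,000 bytes = 5.44 GB.

5.44 GB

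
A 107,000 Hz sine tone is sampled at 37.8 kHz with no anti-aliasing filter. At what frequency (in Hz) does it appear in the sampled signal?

Nyquist = 37,800/2 = 18,900 Hz; 107,000 Hz exceeds it.
Alias = |107,000 − 3×37,800| = |107,000 − 113,400| = 6,400 Hz.

6,400 Hz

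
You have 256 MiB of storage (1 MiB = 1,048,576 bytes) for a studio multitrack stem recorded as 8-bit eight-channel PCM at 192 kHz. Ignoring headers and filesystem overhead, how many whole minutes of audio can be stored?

Uncompressed byte rate = 192,000 × 1 × 8 = 1,536,000 bytes/s.
Capacity = 256 × 1,048,576 = 268,435,456 bytes.
268,435,456 / 1,536,000 ≈ 174.76 s → 2 minutes.

2 minutes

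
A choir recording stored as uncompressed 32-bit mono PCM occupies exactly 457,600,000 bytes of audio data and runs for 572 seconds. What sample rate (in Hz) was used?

Bytes = sample_rate × seconds × bytes_per_sample × channels.
sample_rate = 457,600,000 / (572 × 4 × 1) = 457,600,000 / 2,288 = 200,000 Hz.

200,000 Hz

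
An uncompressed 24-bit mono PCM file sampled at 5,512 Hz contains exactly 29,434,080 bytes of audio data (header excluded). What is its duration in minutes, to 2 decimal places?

29.67 minutes

Byte rate = 5,512 × 3 × 1 = 16,536 bytes/s.
Duration = 29,434,080 / 16,536 = 1,780 s.
1,780 s / 60 = 29.67 minutes.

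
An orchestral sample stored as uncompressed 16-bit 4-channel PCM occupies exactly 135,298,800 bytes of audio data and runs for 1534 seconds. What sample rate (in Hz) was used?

Bytes = sample_rate × seconds × bytes_per_sample × channels.
sample_rate = 135,298,800 / (1,534 × 2 × 4) = 135,298,800 / 12,272 = 11,025 Hz.

11,025 Hz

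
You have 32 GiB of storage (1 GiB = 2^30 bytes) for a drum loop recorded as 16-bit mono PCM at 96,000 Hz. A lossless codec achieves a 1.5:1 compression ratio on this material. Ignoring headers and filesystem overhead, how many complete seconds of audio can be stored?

268,435 seconds

Uncompressed byte rate = 96,000 × 2 × 1 = 192,000 bytes/s.
After 1.5:1 compression, effective rate ≈ 128000 bytes/s.
Capacity = 32 × 1,073,741,824 = 34,359,738,368 bytes.
34,359,738,368 / effective rate ≈ 268435.46 s → 268,435 seconds.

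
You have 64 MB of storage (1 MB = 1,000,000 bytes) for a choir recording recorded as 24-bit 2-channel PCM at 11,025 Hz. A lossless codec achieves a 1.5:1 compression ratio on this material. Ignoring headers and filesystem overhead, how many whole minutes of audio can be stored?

Uncompressed byte rate = 11,025 × 3 × 2 = 66,150 bytes/s.
After 1.5:1 compression, effective rate ≈ 44100 bytes/s.
Capacity = 64 × 1,000,000 = 64,000,000 bytes.
64,000,000 / effective rate ≈ 1451.25 s → 24 minutes.

24 minutes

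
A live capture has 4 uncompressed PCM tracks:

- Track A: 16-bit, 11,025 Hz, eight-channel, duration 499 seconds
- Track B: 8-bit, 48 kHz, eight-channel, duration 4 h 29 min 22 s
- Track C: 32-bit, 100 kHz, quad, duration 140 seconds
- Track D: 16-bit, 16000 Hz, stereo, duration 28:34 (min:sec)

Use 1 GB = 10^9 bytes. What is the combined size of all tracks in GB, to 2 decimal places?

Track A: 11,025 × 499 × 2 × 8 = 88,023,600 bytes.
Track B: 4 h 29 min 22 s = 16,162 s; 48,000 × 16,162 × 1 × 8 = 6,206,208,000 bytes.
Track C: 100,000 × 140 × 4 × 4 = 224,000,000 bytes.
Track D: 28:34 (min:sec) = 1,714 s; 16,000 × 1,714 × 2 × 2 = 109,696,000 bytes.
Total = 6,627,927,600 bytes = 6.63 GB.

6.63 GB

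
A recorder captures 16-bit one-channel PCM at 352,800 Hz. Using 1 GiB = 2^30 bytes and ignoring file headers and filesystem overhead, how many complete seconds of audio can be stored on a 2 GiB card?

Uncompressed byte rate = 352,800 × 2 × 1 = 705,600 bytes/s.
Capacity = 2 × 1,073,741,824 = 2,147,483,648 bytes.
2,147,483,648 / 705,600 ≈ 3043.49 s → 3,043 seconds.

3,043 seconds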